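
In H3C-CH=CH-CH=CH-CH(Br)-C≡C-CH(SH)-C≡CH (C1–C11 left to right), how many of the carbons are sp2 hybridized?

4

C1: sp3
C2: sp2 ✓
C3: sp2 ✓
C4: sp2 ✓
C5: sp2 ✓
C6: sp3
C7: sp
C8: sp
C9: sp3
C10: sp
C11: sp
C2, C3, C4, C5 → 4 sp2 carbons.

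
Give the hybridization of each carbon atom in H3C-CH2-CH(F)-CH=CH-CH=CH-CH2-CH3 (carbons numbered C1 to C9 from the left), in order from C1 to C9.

C1 sp3, C2 sp3, C3 sp3, C4 sp2, C5 sp2, C6 sp2, C7 sp2, C8 sp3, C9 sp3

C1: 4 σ bonds; 4 regions of electron density → sp3.
C2 is sp3: 4 σ bonds, 4 electron-density regions.
C3 (4 σ bonds) has steric number 4: sp3.
C4 carries 3 σ bonds, plus one π bond, giving a steric number of 3, so it is sp2.
C5 (3 σ bonds, plus one π bond) has steric number 3: sp2.
C6 — 3 σ bonds, plus one π bond. Steric number 3, so sp2.
C7: 3 σ bonds, plus one π bond — 3 electron domains, sp2.
C8 — 4 σ bonds. Steric number 4, so sp3.
C9 — 4 σ bonds. Steric number 4, so sp3.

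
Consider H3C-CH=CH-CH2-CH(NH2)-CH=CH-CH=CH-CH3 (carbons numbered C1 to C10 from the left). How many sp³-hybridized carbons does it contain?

4

C1: sp3 ✓
C2: sp2
C3: sp2
C4: sp3 ✓
C5: sp3 ✓
C6: sp2
C7: sp2
C8: sp2
C9: sp2
C10: sp3 ✓
C1, C4, C5, C10 → 4 sp3 carbons.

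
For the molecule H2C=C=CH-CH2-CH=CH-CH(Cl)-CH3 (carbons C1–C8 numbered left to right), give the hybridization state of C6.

sp^2

C6 is sp2: 3 σ bonds, plus one π bond, 3 electron-density regions.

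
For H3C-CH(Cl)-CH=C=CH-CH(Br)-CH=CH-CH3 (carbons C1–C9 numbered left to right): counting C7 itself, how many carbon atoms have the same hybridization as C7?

4

C7 is sp2 (one π bond).
C1: sp3
C2: sp3
C3: sp2 ✓
C4: sp
C5: sp2 ✓
C6: sp3
C7: sp2 ✓
C8: sp2 ✓
C9: sp3
4 carbons are sp2.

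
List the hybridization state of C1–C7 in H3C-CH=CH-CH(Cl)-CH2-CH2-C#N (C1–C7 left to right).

C1 — 4 σ bonds. Steric number 4, so sp3.
C2 — 3 σ bonds, plus one π bond. Steric number 3, so sp2.
C3 — 3 σ bonds, plus one π bond. Steric number 3, so sp2.
C4: 4 σ bonds; 4 regions of electron density → sp3.
C5 — 4 σ bonds. Steric number 4, so sp3.
C6: 4 σ bonds — 4 electron domains, sp3.
C7: 2 σ bonds, plus two π bonds; 2 regions of electron density → sp.

C1 sp3, C2 sp2, C3 sp2, C4 sp3, C5 sp3, C6 sp3, C7 sp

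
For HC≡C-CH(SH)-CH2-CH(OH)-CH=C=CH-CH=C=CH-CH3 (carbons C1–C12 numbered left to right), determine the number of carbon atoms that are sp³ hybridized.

C1: sp
C2: sp
C3: sp3 ✓
C4: sp3 ✓
C5: sp3 ✓
C6: sp2
C7: sp
C8: sp2
C9: sp2
C10: sp
C11: sp2
C12: sp3 ✓
C3, C4, C5, C12 → 4 sp3 carbons.

4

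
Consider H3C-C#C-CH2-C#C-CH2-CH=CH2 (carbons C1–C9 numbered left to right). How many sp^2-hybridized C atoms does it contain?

C1: sp3
C2: sp
C3: sp
C4: sp3
C5: sp
C6: sp
C7: sp3
C8: sp2 ✓
C9: sp2 ✓
C8, C9 → 2 sp2 carbons.

2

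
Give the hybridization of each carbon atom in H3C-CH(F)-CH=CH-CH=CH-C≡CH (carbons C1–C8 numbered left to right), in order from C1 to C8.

C1 sp3, C2 sp3, C3 sp2, C4 sp2, C5 sp2, C6 sp2, C7 sp, C8 sp

C1 — 4 σ bonds. Steric number 4, so sp3.
C2: 4 σ bonds; 4 regions of electron density → sp3.
C3 carries 3 σ bonds, plus one π bond, giving a steric number of 3, so it is sp2.
C4 has 3 σ bonds, plus one π bond: steric number 3 → sp2.
C5 (3 σ bonds, plus one π bond) has steric number 3: sp2.
C6 has 3 σ bonds, plus one π bond: steric number 3 → sp2.
C7 carries 2 σ bonds, plus two π bonds, giving a steric number of 2, so it is sp.
C8 has 2 σ bonds, plus two π bonds: steric number 2 → sp.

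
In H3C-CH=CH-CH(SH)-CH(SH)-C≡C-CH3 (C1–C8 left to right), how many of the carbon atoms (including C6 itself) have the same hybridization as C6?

C6 is sp (two π bonds).
C1: sp3
C2: sp2
C3: sp2
C4: sp3
C5: sp3
C6: sp ✓
C7: sp ✓
C8: sp3
2 carbons are sp.

2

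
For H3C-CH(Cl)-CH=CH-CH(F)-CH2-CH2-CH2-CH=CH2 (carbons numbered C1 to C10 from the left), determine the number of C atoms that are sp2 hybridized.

4

C1: sp3
C2: sp3
C3: sp2 ✓
C4: sp2 ✓
C5: sp3
C6: sp3
C7: sp3
C8: sp3
C9: sp2 ✓
C10: sp2 ✓
C3, C4, C9, C10 → 4 sp2 carbons.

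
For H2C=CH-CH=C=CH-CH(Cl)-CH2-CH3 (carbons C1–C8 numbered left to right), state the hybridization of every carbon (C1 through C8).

C1 — 3 σ bonds, plus one π bond. Steric number 3, so sp2.
C2 (3 σ bonds, plus one π bond) has steric number 3: sp2.
C3 (3 σ bonds, plus one π bond) has steric number 3: sp2.
C4 carries 2 σ bonds, plus two π bonds, giving a steric number of 2, so it is sp.
C5 — 3 σ bonds, plus one π bond. Steric number 3, so sp2.
C6 — 4 σ bonds. Steric number 4, so sp3.
C7 has 4 σ bonds: steric number 4 → sp3.
C8: 4 σ bonds — 4 electron domains, sp3.

C1 sp2, C2 sp2, C3 sp2, C4 sp, C5 sp2, C6 sp3, C7 sp3, C8 sp3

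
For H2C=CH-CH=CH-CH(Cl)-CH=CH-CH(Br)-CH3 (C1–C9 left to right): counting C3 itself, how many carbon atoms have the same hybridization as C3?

6

C3 is sp2 (one π bond).
C1: sp2 ✓
C2: sp2 ✓
C3: sp2 ✓
C4: sp2 ✓
C5: sp3
C6: sp2 ✓
C7: sp2 ✓
C8: sp3
C9: sp3
6 carbons are sp2.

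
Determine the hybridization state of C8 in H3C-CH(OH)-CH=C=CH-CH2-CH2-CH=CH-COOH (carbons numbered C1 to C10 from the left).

sp²

C8 carries 3 σ bonds, plus one π bond, giving a steric number of 3, so it is sp2.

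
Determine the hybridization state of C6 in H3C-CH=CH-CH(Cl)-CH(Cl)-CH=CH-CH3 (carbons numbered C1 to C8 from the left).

C6 (3 σ bonds, plus one π bond) has steric number 3: sp2.

sp^2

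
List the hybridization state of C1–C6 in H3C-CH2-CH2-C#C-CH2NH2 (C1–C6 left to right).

C1 sp3, C2 sp3, C3 sp3, C4 sp, C5 sp, C6 sp3

C1 (4 σ bonds) has steric number 4: sp3.
C2 carries 4 σ bonds, giving a steric number of 4, so it is sp3.
C3 carries 4 σ bonds, giving a steric number of 4, so it is sp3.
C4 is sp: 2 σ bonds, plus two π bonds, 2 electron-density regions.
C5: 2 σ bonds, plus two π bonds; 2 regions of electron density → sp.
C6 — 4 σ bonds. Steric number 4, so sp3.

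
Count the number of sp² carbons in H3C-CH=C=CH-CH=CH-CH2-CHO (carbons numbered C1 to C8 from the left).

5

C1: sp3
C2: sp2 ✓
C3: sp
C4: sp2 ✓
C5: sp2 ✓
C6: sp2 ✓
C7: sp3
C8: sp2 ✓
C2, C4, C5, C6, C8 → 5 sp2 carbons.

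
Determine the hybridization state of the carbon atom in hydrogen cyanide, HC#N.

sp

The carbon atom has 2 σ bonds, plus two π bonds: steric number 2 → sp.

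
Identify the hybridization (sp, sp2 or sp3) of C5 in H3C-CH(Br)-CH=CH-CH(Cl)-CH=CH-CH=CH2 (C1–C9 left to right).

C5: 4 σ bonds; 4 regions of electron density → sp3.

sp^3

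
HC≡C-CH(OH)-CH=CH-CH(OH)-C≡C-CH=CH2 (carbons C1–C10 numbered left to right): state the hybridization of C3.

sp³

C3 — 4 σ bonds. Steric number 4, so sp3.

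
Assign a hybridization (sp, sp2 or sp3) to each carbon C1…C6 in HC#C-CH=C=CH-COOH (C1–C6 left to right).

C1 sp, C2 sp, C3 sp2, C4 sp, C5 sp2, C6 sp2

C1: 2 σ bonds, plus two π bonds — 2 electron domains, sp.
C2 — 2 σ bonds, plus two π bonds. Steric number 2, so sp.
C3 carries 3 σ bonds, plus one π bond, giving a steric number of 3, so it is sp2.
C4: 2 σ bonds, plus two π bonds; 2 regions of electron density → sp.
C5 has 3 σ bonds, plus one π bond: steric number 3 → sp2.
C6 carries 3 σ bonds, plus one π bond, giving a steric number of 3, so it is sp2.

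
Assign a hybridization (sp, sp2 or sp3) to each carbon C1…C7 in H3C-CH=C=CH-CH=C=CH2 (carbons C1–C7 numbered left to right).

C1 sp3, C2 sp2, C3 sp, C4 sp2, C5 sp2, C6 sp, C7 sp2

C1: 4 σ bonds; 4 regions of electron density → sp3.
C2 — 3 σ bonds, plus one π bond. Steric number 3, so sp2.
C3 is sp: 2 σ bonds, plus two π bonds, 2 electron-density regions.
C4 is sp2: 3 σ bonds, plus one π bond, 3 electron-density regions.
C5: 3 σ bonds, plus one π bond; 3 regions of electron density → sp2.
C6 — 2 σ bonds, plus two π bonds. Steric number 2, so sp.
C7 (3 σ bonds, plus one π bond) has steric number 3: sp2.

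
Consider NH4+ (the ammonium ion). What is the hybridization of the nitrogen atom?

sp3

Four σ bonds, no lone pair → sp3, tetrahedral.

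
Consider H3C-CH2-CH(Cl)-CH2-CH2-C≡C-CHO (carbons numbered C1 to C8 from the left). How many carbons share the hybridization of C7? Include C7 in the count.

2

C7 is sp (two π bonds).
C1: sp3
C2: sp3
C3: sp3
C4: sp3
C5: sp3
C6: sp ✓
C7: sp ✓
C8: sp2
2 carbons are sp.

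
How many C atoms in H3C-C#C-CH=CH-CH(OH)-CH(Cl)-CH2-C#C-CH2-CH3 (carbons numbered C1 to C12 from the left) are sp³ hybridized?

C1: sp3 ✓
C2: sp
C3: sp
C4: sp2
C5: sp2
C6: sp3 ✓
C7: sp3 ✓
C8: sp3 ✓
C9: sp
C10: sp
C11: sp3 ✓
C12: sp3 ✓
C1, C6, C7, C8, C11, C12 → 6 sp3 carbons.

6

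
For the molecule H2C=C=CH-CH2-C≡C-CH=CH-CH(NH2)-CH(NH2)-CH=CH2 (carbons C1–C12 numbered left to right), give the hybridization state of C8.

sp^2

C8 carries 3 σ bonds, plus one π bond, giving a steric number of 3, so it is sp2.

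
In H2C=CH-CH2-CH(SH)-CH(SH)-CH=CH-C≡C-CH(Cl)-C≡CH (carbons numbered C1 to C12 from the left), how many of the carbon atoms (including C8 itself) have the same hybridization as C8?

C8 is sp (two π bonds).
C1: sp2
C2: sp2
C3: sp3
C4: sp3
C5: sp3
C6: sp2
C7: sp2
C8: sp ✓
C9: sp ✓
C10: sp3
C11: sp ✓
C12: sp ✓
4 carbons are sp.

4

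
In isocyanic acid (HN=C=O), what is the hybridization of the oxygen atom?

sp^2

The oxygen atom has 1 σ bond and 2 lone pairs, plus one π bond: steric number 3 → sp2.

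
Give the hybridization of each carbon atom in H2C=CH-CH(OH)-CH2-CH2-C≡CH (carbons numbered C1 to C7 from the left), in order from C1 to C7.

C1 sp2, C2 sp2, C3 sp3, C4 sp3, C5 sp3, C6 sp, C7 sp

C1 carries 3 σ bonds, plus one π bond, giving a steric number of 3, so it is sp2.
C2: 3 σ bonds, plus one π bond; 3 regions of electron density → sp2.
C3 has 4 σ bonds: steric number 4 → sp3.
C4 — 4 σ bonds. Steric number 4, so sp3.
C5 — 4 σ bonds. Steric number 4, so sp3.
C6 has 2 σ bonds, plus two π bonds: steric number 2 → sp.
C7: 2 σ bonds, plus two π bonds; 2 regions of electron density → sp.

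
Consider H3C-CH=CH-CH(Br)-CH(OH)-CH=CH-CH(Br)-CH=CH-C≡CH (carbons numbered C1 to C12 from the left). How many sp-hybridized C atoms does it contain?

C1: sp3
C2: sp2
C3: sp2
C4: sp3
C5: sp3
C6: sp2
C7: sp2
C8: sp3
C9: sp2
C10: sp2
C11: sp ✓
C12: sp ✓
C11, C12 → 2 sp carbons.

2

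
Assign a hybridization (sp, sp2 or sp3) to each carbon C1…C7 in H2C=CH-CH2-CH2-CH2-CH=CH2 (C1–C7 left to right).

C1 has 3 σ bonds, plus one π bond: steric number 3 → sp2.
C2 has 3 σ bonds, plus one π bond: steric number 3 → sp2.
C3 carries 4 σ bonds, giving a steric number of 4, so it is sp3.
C4 — 4 σ bonds. Steric number 4, so sp3.
C5: 4 σ bonds — 4 electron domains, sp3.
C6 (3 σ bonds, plus one π bond) has steric number 3: sp2.
C7 carries 3 σ bonds, plus one π bond, giving a steric number of 3, so it is sp2.

C1 sp2, C2 sp2, C3 sp3, C4 sp3, C5 sp3, C6 sp2, C7 sp2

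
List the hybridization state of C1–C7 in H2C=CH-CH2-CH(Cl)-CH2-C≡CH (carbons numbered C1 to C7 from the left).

C1 sp2, C2 sp2, C3 sp3, C4 sp3, C5 sp3, C6 sp, C7 sp

C1 carries 3 σ bonds, plus one π bond, giving a steric number of 3, so it is sp2.
C2 — 3 σ bonds, plus one π bond. Steric number 3, so sp2.
C3 carries 4 σ bonds, giving a steric number of 4, so it is sp3.
C4 (4 σ bonds) has steric number 4: sp3.
C5 has 4 σ bonds: steric number 4 → sp3.
C6 (2 σ bonds, plus two π bonds) has steric number 2: sp.
C7 carries 2 σ bonds, plus two π bonds, giving a steric number of 2, so it is sp.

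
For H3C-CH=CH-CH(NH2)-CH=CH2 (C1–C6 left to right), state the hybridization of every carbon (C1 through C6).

C1 sp3, C2 sp2, C3 sp2, C4 sp3, C5 sp2, C6 sp2

C1 carries 4 σ bonds, giving a steric number of 4, so it is sp3.
C2 — 3 σ bonds, plus one π bond. Steric number 3, so sp2.
C3: 3 σ bonds, plus one π bond; 3 regions of electron density → sp2.
C4: 4 σ bonds — 4 electron domains, sp3.
C5 has 3 σ bonds, plus one π bond: steric number 3 → sp2.
C6 — 3 σ bonds, plus one π bond. Steric number 3, so sp2.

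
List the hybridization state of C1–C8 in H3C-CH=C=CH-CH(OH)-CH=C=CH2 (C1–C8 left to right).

C1: 4 σ bonds — 4 electron domains, sp3.
C2 has 3 σ bonds, plus one π bond: steric number 3 → sp2.
C3 (2 σ bonds, plus two π bonds) has steric number 2: sp.
C4 — 3 σ bonds, plus one π bond. Steric number 3, so sp2.
C5 (4 σ bonds) has steric number 4: sp3.
C6: 3 σ bonds, plus one π bond — 3 electron domains, sp2.
C7 has 2 σ bonds, plus two π bonds: steric number 2 → sp.
C8 carries 3 σ bonds, plus one π bond, giving a steric number of 3, so it is sp2.

C1 sp3, C2 sp2, C3 sp, C4 sp2, C5 sp3, C6 sp2, C7 sp, C8 sp2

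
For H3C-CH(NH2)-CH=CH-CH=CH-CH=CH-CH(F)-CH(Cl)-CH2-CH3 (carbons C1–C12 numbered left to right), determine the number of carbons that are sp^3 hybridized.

6

C1: sp3 ✓
C2: sp3 ✓
C3: sp2
C4: sp2
C5: sp2
C6: sp2
C7: sp2
C8: sp2
C9: sp3 ✓
C10: sp3 ✓
C11: sp3 ✓
C12: sp3 ✓
C1, C2, C9, C10, C11, C12 → 6 sp3 carbons.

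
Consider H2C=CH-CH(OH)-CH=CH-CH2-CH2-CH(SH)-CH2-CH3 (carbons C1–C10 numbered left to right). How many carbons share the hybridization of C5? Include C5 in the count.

4

C5 is sp2 (one π bond).
C1: sp2 ✓
C2: sp2 ✓
C3: sp3
C4: sp2 ✓
C5: sp2 ✓
C6: sp3
C7: sp3
C8: sp3
C9: sp3
C10: sp3
4 carbons are sp2.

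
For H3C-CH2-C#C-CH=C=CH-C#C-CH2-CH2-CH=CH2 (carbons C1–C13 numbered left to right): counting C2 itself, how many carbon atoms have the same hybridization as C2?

4

C2 is sp3 (only σ bonds).
C1: sp3 ✓
C2: sp3 ✓
C3: sp
C4: sp
C5: sp2
C6: sp
C7: sp2
C8: sp
C9: sp
C10: sp3 ✓
C11: sp3 ✓
C12: sp2
C13: sp2
4 carbons are sp3.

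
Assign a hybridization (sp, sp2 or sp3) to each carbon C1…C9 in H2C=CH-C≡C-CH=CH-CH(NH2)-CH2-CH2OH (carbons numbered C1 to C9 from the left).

C1 sp2, C2 sp2, C3 sp, C4 sp, C5 sp2, C6 sp2, C7 sp3, C8 sp3, C9 sp3

C1 (3 σ bonds, plus one π bond) has steric number 3: sp2.
C2: 3 σ bonds, plus one π bond; 3 regions of electron density → sp2.
C3 has 2 σ bonds, plus two π bonds: steric number 2 → sp.
C4: 2 σ bonds, plus two π bonds; 2 regions of electron density → sp.
C5 is sp2: 3 σ bonds, plus one π bond, 3 electron-density regions.
C6: 3 σ bonds, plus one π bond; 3 regions of electron density → sp2.
C7 is sp3: 4 σ bonds, 4 electron-density regions.
C8 is sp3: 4 σ bonds, 4 electron-density regions.
C9: 4 σ bonds; 4 regions of electron density → sp3.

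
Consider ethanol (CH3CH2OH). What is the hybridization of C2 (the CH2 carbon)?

sp^3

C2 (the CH2 carbon) is sp3: 4 σ bonds, 4 electron-density regions.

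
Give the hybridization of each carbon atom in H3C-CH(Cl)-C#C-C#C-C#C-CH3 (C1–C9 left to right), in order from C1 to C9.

C1: 4 σ bonds — 4 electron domains, sp3.
C2 (4 σ bonds) has steric number 4: sp3.
C3 has 2 σ bonds, plus two π bonds: steric number 2 → sp.
C4 — 2 σ bonds, plus two π bonds. Steric number 2, so sp.
C5 has 2 σ bonds, plus two π bonds: steric number 2 → sp.
C6 — 2 σ bonds, plus two π bonds. Steric number 2, so sp.
C7 is sp: 2 σ bonds, plus two π bonds, 2 electron-density regions.
C8: 2 σ bonds, plus two π bonds — 2 electron domains, sp.
C9 (4 σ bonds) has steric number 4: sp3.

C1 sp3, C2 sp3, C3 sp, C4 sp, C5 sp, C6 sp, C7 sp, C8 sp, C9 sp3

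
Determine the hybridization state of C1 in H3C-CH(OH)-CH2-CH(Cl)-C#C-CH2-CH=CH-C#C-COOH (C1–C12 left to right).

sp3

C1 is sp3: 4 σ bonds, 4 electron-density regions.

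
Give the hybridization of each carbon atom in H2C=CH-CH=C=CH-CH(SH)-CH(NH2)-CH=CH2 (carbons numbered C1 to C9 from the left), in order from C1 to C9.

C1 sp2, C2 sp2, C3 sp2, C4 sp, C5 sp2, C6 sp3, C7 sp3, C8 sp2, C9 sp2

C1 carries 3 σ bonds, plus one π bond, giving a steric number of 3, so it is sp2.
C2 — 3 σ bonds, plus one π bond. Steric number 3, so sp2.
C3 (3 σ bonds, plus one π bond) has steric number 3: sp2.
C4 carries 2 σ bonds, plus two π bonds, giving a steric number of 2, so it is sp.
C5 carries 3 σ bonds, plus one π bond, giving a steric number of 3, so it is sp2.
C6 is sp3: 4 σ bonds, 4 electron-density regions.
C7 — 4 σ bonds. Steric number 4, so sp3.
C8 — 3 σ bonds, plus one π bond. Steric number 3, so sp2.
C9 (3 σ bonds, plus one π bond) has steric number 3: sp2.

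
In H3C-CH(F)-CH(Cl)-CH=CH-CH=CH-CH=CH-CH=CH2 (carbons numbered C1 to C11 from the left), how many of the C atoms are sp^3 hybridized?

C1: sp3 ✓
C2: sp3 ✓
C3: sp3 ✓
C4: sp2
C5: sp2
C6: sp2
C7: sp2
C8: sp2
C9: sp2
C10: sp2
C11: sp2
C1, C2, C3 → 3 sp3 carbons.

3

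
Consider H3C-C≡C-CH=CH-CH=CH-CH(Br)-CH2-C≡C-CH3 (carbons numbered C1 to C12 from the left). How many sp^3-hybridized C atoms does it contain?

C1: sp3 ✓
C2: sp
C3: sp
C4: sp2
C5: sp2
C6: sp2
C7: sp2
C8: sp3 ✓
C9: sp3 ✓
C10: sp
C11: sp
C12: sp3 ✓
C1, C8, C9, C12 → 4 sp3 carbons.

4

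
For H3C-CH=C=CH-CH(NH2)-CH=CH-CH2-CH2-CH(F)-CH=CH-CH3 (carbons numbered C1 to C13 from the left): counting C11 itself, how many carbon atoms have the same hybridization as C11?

6

C11 is sp2 (one π bond).
C1: sp3
C2: sp2 ✓
C3: sp
C4: sp2 ✓
C5: sp3
C6: sp2 ✓
C7: sp2 ✓
C8: sp3
C9: sp3
C10: sp3
C11: sp2 ✓
C12: sp2 ✓
C13: sp3
6 carbons are sp2.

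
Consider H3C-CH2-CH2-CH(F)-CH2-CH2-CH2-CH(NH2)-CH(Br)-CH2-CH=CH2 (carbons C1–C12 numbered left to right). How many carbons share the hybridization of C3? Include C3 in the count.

10

C3 is sp3 (only σ bonds).
C1: sp3 ✓
C2: sp3 ✓
C3: sp3 ✓
C4: sp3 ✓
C5: sp3 ✓
C6: sp3 ✓
C7: sp3 ✓
C8: sp3 ✓
C9: sp3 ✓
C10: sp3 ✓
C11: sp2
C12: sp2
10 carbons are sp3.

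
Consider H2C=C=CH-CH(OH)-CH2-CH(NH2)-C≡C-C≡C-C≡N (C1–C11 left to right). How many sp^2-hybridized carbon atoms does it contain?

2

C1: sp2 ✓
C2: sp
C3: sp2 ✓
C4: sp3
C5: sp3
C6: sp3
C7: sp
C8: sp
C9: sp
C10: sp
C11: sp
C1, C3 → 2 sp2 carbons.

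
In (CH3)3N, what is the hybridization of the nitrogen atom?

sp3

The nitrogen atom — 3 σ bonds and 1 lone pair. Steric number 4, so sp3.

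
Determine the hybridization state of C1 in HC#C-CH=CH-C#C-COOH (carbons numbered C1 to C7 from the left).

C1: 2 σ bonds, plus two π bonds; 2 regions of electron density → sp.

sp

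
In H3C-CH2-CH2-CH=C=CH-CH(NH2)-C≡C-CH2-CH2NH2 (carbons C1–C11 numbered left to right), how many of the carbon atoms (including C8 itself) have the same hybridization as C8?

C8 is sp (two π bonds).
C1: sp3
C2: sp3
C3: sp3
C4: sp2
C5: sp ✓
C6: sp2
C7: sp3
C8: sp ✓
C9: sp ✓
C10: sp3
C11: sp3
3 carbons are sp.

3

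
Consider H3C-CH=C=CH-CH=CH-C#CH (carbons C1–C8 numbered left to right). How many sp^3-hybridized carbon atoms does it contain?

1

C1: sp3 ✓
C2: sp2
C3: sp
C4: sp2
C5: sp2
C6: sp2
C7: sp
C8: sp
C1 → 1 sp3 carbon.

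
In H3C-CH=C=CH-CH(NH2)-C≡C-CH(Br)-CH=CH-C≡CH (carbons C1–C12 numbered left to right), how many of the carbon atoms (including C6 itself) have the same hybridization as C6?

5

C6 is sp (two π bonds).
C1: sp3
C2: sp2
C3: sp ✓
C4: sp2
C5: sp3
C6: sp ✓
C7: sp ✓
C8: sp3
C9: sp2
C10: sp2
C11: sp ✓
C12: sp ✓
5 carbons are sp.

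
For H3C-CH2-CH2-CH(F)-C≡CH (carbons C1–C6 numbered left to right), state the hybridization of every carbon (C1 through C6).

C1 sp3, C2 sp3, C3 sp3, C4 sp3, C5 sp, C6 sp

C1: 4 σ bonds; 4 regions of electron density → sp3.
C2: 4 σ bonds; 4 regions of electron density → sp3.
C3 has 4 σ bonds: steric number 4 → sp3.
C4 — 4 σ bonds. Steric number 4, so sp3.
C5 — 2 σ bonds, plus two π bonds. Steric number 2, so sp.
C6: 2 σ bonds, plus two π bonds — 2 electron domains, sp.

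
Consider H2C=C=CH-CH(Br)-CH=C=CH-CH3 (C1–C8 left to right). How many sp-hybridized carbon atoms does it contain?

2

C1: sp2
C2: sp ✓
C3: sp2
C4: sp3
C5: sp2
C6: sp ✓
C7: sp2
C8: sp3
C2, C6 → 2 sp carbons.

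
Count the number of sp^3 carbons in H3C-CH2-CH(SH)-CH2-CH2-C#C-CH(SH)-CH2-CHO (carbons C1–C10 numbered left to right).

7

C1: sp3 ✓
C2: sp3 ✓
C3: sp3 ✓
C4: sp3 ✓
C5: sp3 ✓
C6: sp
C7: sp
C8: sp3 ✓
C9: sp3 ✓
C10: sp2
C1, C2, C3, C4, C5, C8, C9 → 7 sp3 carbons.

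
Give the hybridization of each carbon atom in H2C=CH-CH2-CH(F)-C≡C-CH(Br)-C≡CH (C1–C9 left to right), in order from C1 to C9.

C1 — 3 σ bonds, plus one π bond. Steric number 3, so sp2.
C2 carries 3 σ bonds, plus one π bond, giving a steric number of 3, so it is sp2.
C3 — 4 σ bonds. Steric number 4, so sp3.
C4 — 4 σ bonds. Steric number 4, so sp3.
C5 — 2 σ bonds, plus two π bonds. Steric number 2, so sp.
C6 carries 2 σ bonds, plus two π bonds, giving a steric number of 2, so it is sp.
C7 (4 σ bonds) has steric number 4: sp3.
C8 is sp: 2 σ bonds, plus two π bonds, 2 electron-density regions.
C9 (2 σ bonds, plus two π bonds) has steric number 2: sp.

C1 sp2, C2 sp2, C3 sp3, C4 sp3, C5 sp, C6 sp, C7 sp3, C8 sp, C9 sp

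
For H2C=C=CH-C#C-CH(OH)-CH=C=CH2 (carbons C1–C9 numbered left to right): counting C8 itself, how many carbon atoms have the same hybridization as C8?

4

C8 is sp (two π bonds).
C1: sp2
C2: sp ✓
C3: sp2
C4: sp ✓
C5: sp ✓
C6: sp3
C7: sp2
C8: sp ✓
C9: sp2
4 carbons are sp.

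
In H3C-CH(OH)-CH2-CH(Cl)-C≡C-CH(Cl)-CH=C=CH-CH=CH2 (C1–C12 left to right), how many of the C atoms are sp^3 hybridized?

5

C1: sp3 ✓
C2: sp3 ✓
C3: sp3 ✓
C4: sp3 ✓
C5: sp
C6: sp
C7: sp3 ✓
C8: sp2
C9: sp
C10: sp2
C11: sp2
C12: sp2
C1, C2, C3, C4, C7 → 5 sp3 carbons.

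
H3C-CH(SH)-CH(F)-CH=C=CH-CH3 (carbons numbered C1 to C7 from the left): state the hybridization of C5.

sp

C5 (2 σ bonds, plus two π bonds) has steric number 2: sp.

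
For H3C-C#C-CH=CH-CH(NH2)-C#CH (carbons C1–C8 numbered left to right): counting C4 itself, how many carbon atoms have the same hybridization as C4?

C4 is sp2 (one π bond).
C1: sp3
C2: sp
C3: sp
C4: sp2 ✓
C5: sp2 ✓
C6: sp3
C7: sp
C8: sp
2 carbons are sp2.

2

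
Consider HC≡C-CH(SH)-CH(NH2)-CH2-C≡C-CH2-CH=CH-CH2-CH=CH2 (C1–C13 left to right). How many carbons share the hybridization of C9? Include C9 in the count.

C9 is sp2 (one π bond).
C1: sp
C2: sp
C3: sp3
C4: sp3
C5: sp3
C6: sp
C7: sp
C8: sp3
C9: sp2 ✓
C10: sp2 ✓
C11: sp3
C12: sp2 ✓
C13: sp2 ✓
4 carbons are sp2.

4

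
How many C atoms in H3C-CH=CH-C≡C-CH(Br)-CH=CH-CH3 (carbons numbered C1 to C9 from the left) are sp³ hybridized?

3

C1: sp3 ✓
C2: sp2
C3: sp2
C4: sp
C5: sp
C6: sp3 ✓
C7: sp2
C8: sp2
C9: sp3 ✓
C1, C6, C9 → 3 sp3 carbons.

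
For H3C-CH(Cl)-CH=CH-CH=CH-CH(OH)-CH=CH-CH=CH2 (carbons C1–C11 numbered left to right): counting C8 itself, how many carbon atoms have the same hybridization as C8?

C8 is sp2 (one π bond).
C1: sp3
C2: sp3
C3: sp2 ✓
C4: sp2 ✓
C5: sp2 ✓
C6: sp2 ✓
C7: sp3
C8: sp2 ✓
C9: sp2 ✓
C10: sp2 ✓
C11: sp2 ✓
8 carbons are sp2.

8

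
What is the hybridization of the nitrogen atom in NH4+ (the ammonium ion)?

Four σ bonds, no lone pair → sp3, tetrahedral.

sp3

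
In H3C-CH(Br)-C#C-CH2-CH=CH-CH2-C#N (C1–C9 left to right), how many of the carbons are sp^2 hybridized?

2

C1: sp3
C2: sp3
C3: sp
C4: sp
C5: sp3
C6: sp2 ✓
C7: sp2 ✓
C8: sp3
C9: sp
C6, C7 → 2 sp2 carbons.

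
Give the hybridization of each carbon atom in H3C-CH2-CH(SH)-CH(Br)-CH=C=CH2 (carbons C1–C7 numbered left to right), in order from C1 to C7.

C1 sp3, C2 sp3, C3 sp3, C4 sp3, C5 sp2, C6 sp, C7 sp2

C1 (4 σ bonds) has steric number 4: sp3.
C2 is sp3: 4 σ bonds, 4 electron-density regions.
C3 — 4 σ bonds. Steric number 4, so sp3.
C4 is sp3: 4 σ bonds, 4 electron-density regions.
C5 has 3 σ bonds, plus one π bond: steric number 3 → sp2.
C6 (2 σ bonds, plus two π bonds) has steric number 2: sp.
C7 is sp2: 3 σ bonds, plus one π bond, 3 electron-density regions.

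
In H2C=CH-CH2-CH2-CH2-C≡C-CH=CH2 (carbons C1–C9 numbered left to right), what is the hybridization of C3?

sp3

C3 is sp3: 4 σ bonds, 4 electron-density regions.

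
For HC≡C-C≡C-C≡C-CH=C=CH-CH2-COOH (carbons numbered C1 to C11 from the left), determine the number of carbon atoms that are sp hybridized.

C1: sp ✓
C2: sp ✓
C3: sp ✓
C4: sp ✓
C5: sp ✓
C6: sp ✓
C7: sp2
C8: sp ✓
C9: sp2
C10: sp3
C11: sp2
C1, C2, C3, C4, C5, C6, C8 → 7 sp carbons.

7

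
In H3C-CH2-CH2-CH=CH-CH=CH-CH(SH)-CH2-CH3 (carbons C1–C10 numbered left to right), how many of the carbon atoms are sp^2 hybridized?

4

C1: sp3
C2: sp3
C3: sp3
C4: sp2 ✓
C5: sp2 ✓
C6: sp2 ✓
C7: sp2 ✓
C8: sp3
C9: sp3
C10: sp3
C4, C5, C6, C7 → 4 sp2 carbons.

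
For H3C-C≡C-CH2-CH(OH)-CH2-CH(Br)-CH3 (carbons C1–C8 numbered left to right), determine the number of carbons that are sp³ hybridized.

6

C1: sp3 ✓
C2: sp
C3: sp
C4: sp3 ✓
C5: sp3 ✓
C6: sp3 ✓
C7: sp3 ✓
C8: sp3 ✓
C1, C4, C5, C6, C7, C8 → 6 sp3 carbons.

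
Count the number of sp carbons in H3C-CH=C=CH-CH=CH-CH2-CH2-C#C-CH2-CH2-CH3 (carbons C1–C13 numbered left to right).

3

C1: sp3
C2: sp2
C3: sp ✓
C4: sp2
C5: sp2
C6: sp2
C7: sp3
C8: sp3
C9: sp ✓
C10: sp ✓
C11: sp3
C12: sp3
C13: sp3
C3, C9, C10 → 3 sp carbons.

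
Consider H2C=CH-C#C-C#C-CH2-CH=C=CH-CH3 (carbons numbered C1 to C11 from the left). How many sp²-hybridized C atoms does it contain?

C1: sp2 ✓
C2: sp2 ✓
C3: sp
C4: sp
C5: sp
C6: sp
C7: sp3
C8: sp2 ✓
C9: sp
C10: sp2 ✓
C11: sp3
C1, C2, C8, C10 → 4 sp2 carbons.

4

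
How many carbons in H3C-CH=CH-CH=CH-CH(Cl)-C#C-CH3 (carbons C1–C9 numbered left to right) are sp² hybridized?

4

C1: sp3
C2: sp2 ✓
C3: sp2 ✓
C4: sp2 ✓
C5: sp2 ✓
C6: sp3
C7: sp
C8: sp
C9: sp3
C2, C3, C4, C5 → 4 sp2 carbons.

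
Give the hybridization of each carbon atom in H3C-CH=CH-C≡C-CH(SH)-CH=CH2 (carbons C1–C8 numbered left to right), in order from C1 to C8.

C1 — 4 σ bonds. Steric number 4, so sp3.
C2 is sp2: 3 σ bonds, plus one π bond, 3 electron-density regions.
C3 carries 3 σ bonds, plus one π bond, giving a steric number of 3, so it is sp2.
C4 has 2 σ bonds, plus two π bonds: steric number 2 → sp.
C5 is sp: 2 σ bonds, plus two π bonds, 2 electron-density regions.
C6 — 4 σ bonds. Steric number 4, so sp3.
C7 is sp2: 3 σ bonds, plus one π bond, 3 electron-density regions.
C8 (3 σ bonds, plus one π bond) has steric number 3: sp2.

C1 sp3, C2 sp2, C3 sp2, C4 sp, C5 sp, C6 sp3, C7 sp2, C8 sp2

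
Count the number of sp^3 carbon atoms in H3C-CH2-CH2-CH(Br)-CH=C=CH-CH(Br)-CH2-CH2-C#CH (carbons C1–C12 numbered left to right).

C1: sp3 ✓
C2: sp3 ✓
C3: sp3 ✓
C4: sp3 ✓
C5: sp2
C6: sp
C7: sp2
C8: sp3 ✓
C9: sp3 ✓
C10: sp3 ✓
C11: sp
C12: sp
C1, C2, C3, C4, C8, C9, C10 → 7 sp3 carbons.

7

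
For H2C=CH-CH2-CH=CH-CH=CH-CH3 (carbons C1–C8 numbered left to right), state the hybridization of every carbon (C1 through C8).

C1 sp2, C2 sp2, C3 sp3, C4 sp2, C5 sp2, C6 sp2, C7 sp2, C8 sp3

C1: 3 σ bonds, plus one π bond; 3 regions of electron density → sp2.
C2 carries 3 σ bonds, plus one π bond, giving a steric number of 3, so it is sp2.
C3: 4 σ bonds; 4 regions of electron density → sp3.
C4 has 3 σ bonds, plus one π bond: steric number 3 → sp2.
C5 is sp2: 3 σ bonds, plus one π bond, 3 electron-density regions.
C6 (3 σ bonds, plus one π bond) has steric number 3: sp2.
C7 has 3 σ bonds, plus one π bond: steric number 3 → sp2.
C8 (4 σ bonds) has steric number 4: sp3.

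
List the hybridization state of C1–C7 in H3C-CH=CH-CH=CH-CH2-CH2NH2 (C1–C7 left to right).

C1 sp3, C2 sp2, C3 sp2, C4 sp2, C5 sp2, C6 sp3, C7 sp3

C1 — 4 σ bonds. Steric number 4, so sp3.
C2: 3 σ bonds, plus one π bond — 3 electron domains, sp2.
C3: 3 σ bonds, plus one π bond; 3 regions of electron density → sp2.
C4: 3 σ bonds, plus one π bond; 3 regions of electron density → sp2.
C5: 3 σ bonds, plus one π bond — 3 electron domains, sp2.
C6: 4 σ bonds — 4 electron domains, sp3.
C7: 4 σ bonds — 4 electron domains, sp3.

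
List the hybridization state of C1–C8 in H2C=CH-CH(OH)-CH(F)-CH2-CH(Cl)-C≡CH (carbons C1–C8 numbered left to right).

C1 sp2, C2 sp2, C3 sp3, C4 sp3, C5 sp3, C6 sp3, C7 sp, C8 sp

C1: 3 σ bonds, plus one π bond; 3 regions of electron density → sp2.
C2 — 3 σ bonds, plus one π bond. Steric number 3, so sp2.
C3: 4 σ bonds; 4 regions of electron density → sp3.
C4 is sp3: 4 σ bonds, 4 electron-density regions.
C5 — 4 σ bonds. Steric number 4, so sp3.
C6 has 4 σ bonds: steric number 4 → sp3.
C7 carries 2 σ bonds, plus two π bonds, giving a steric number of 2, so it is sp.
C8 — 2 σ bonds, plus two π bonds. Steric number 2, so sp.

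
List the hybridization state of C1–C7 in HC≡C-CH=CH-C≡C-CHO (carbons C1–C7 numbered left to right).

C1: 2 σ bonds, plus two π bonds; 2 regions of electron density → sp.
C2 is sp: 2 σ bonds, plus two π bonds, 2 electron-density regions.
C3 carries 3 σ bonds, plus one π bond, giving a steric number of 3, so it is sp2.
C4: 3 σ bonds, plus one π bond — 3 electron domains, sp2.
C5 has 2 σ bonds, plus two π bonds: steric number 2 → sp.
C6 is sp: 2 σ bonds, plus two π bonds, 2 electron-density regions.
C7: 3 σ bonds, plus one π bond; 3 regions of electron density → sp2.

C1 sp, C2 sp, C3 sp2, C4 sp2, C5 sp, C6 sp, C7 sp2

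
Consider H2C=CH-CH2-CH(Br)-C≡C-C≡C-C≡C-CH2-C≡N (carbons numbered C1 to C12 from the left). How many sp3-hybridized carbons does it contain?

3

C1: sp2
C2: sp2
C3: sp3 ✓
C4: sp3 ✓
C5: sp
C6: sp
C7: sp
C8: sp
C9: sp
C10: sp
C11: sp3 ✓
C12: sp
C3, C4, C11 → 3 sp3 carbons.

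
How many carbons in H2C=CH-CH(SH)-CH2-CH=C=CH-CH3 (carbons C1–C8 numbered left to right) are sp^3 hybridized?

C1: sp2
C2: sp2
C3: sp3 ✓
C4: sp3 ✓
C5: sp2
C6: sp
C7: sp2
C8: sp3 ✓
C3, C4, C8 → 3 sp3 carbons.

3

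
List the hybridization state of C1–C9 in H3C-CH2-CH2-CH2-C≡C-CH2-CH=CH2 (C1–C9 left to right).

C1 sp3, C2 sp3, C3 sp3, C4 sp3, C5 sp, C6 sp, C7 sp3, C8 sp2, C9 sp2

C1 (4 σ bonds) has steric number 4: sp3.
C2 has 4 σ bonds: steric number 4 → sp3.
C3 carries 4 σ bonds, giving a steric number of 4, so it is sp3.
C4 is sp3: 4 σ bonds, 4 electron-density regions.
C5 carries 2 σ bonds, plus two π bonds, giving a steric number of 2, so it is sp.
C6 has 2 σ bonds, plus two π bonds: steric number 2 → sp.
C7 carries 4 σ bonds, giving a steric number of 4, so it is sp3.
C8 is sp2: 3 σ bonds, plus one π bond, 3 electron-density regions.
C9: 3 σ bonds, plus one π bond; 3 regions of electron density → sp2.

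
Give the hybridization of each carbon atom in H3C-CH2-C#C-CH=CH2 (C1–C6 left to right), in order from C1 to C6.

C1 sp3, C2 sp3, C3 sp, C4 sp, C5 sp2, C6 sp2

C1: 4 σ bonds; 4 regions of electron density → sp3.
C2 has 4 σ bonds: steric number 4 → sp3.
C3 is sp: 2 σ bonds, plus two π bonds, 2 electron-density regions.
C4: 2 σ bonds, plus two π bonds — 2 electron domains, sp.
C5: 3 σ bonds, plus one π bond — 3 electron domains, sp2.
C6 is sp2: 3 σ bonds, plus one π bond, 3 electron-density regions.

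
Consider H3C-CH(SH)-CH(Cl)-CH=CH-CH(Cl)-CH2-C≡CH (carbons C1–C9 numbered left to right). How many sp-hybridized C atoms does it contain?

2

C1: sp3
C2: sp3
C3: sp3
C4: sp2
C5: sp2
C6: sp3
C7: sp3
C8: sp ✓
C9: sp ✓
C8, C9 → 2 sp carbons.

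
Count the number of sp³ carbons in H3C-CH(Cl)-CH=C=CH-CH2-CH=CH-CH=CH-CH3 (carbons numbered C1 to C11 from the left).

C1: sp3 ✓
C2: sp3 ✓
C3: sp2
C4: sp
C5: sp2
C6: sp3 ✓
C7: sp2
C8: sp2
C9: sp2
C10: sp2
C11: sp3 ✓
C1, C2, C6, C11 → 4 sp3 carbons.

4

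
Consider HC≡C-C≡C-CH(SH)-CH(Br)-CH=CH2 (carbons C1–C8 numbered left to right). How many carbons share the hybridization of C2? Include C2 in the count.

4

C2 is sp (two π bonds).
C1: sp ✓
C2: sp ✓
C3: sp ✓
C4: sp ✓
C5: sp3
C6: sp3
C7: sp2
C8: sp2
4 carbons are sp.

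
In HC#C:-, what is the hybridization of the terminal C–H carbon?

sp

The terminal C–H carbon: 2 σ bonds, plus two π bonds — 2 electron domains, sp.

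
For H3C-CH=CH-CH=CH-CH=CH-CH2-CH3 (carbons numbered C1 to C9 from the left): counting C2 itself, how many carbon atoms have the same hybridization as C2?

6

C2 is sp2 (one π bond).
C1: sp3
C2: sp2 ✓
C3: sp2 ✓
C4: sp2 ✓
C5: sp2 ✓
C6: sp2 ✓
C7: sp2 ✓
C8: sp3
C9: sp3
6 carbons are sp2.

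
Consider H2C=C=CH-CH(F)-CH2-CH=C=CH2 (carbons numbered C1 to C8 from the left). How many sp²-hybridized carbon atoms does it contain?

4

C1: sp2 ✓
C2: sp
C3: sp2 ✓
C4: sp3
C5: sp3
C6: sp2 ✓
C7: sp
C8: sp2 ✓
C1, C3, C6, C8 → 4 sp2 carbons.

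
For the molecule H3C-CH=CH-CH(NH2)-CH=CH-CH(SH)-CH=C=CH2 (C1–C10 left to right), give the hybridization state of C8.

sp²

C8 (3 σ bonds, plus one π bond) has steric number 3: sp2.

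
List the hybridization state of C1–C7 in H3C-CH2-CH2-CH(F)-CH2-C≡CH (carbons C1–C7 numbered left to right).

C1 sp3, C2 sp3, C3 sp3, C4 sp3, C5 sp3, C6 sp, C7 sp

C1 has 4 σ bonds: steric number 4 → sp3.
C2: 4 σ bonds — 4 electron domains, sp3.
C3: 4 σ bonds; 4 regions of electron density → sp3.
C4: 4 σ bonds — 4 electron domains, sp3.
C5 is sp3: 4 σ bonds, 4 electron-density regions.
C6 has 2 σ bonds, plus two π bonds: steric number 2 → sp.
C7 — 2 σ bonds, plus two π bonds. Steric number 2, so sp.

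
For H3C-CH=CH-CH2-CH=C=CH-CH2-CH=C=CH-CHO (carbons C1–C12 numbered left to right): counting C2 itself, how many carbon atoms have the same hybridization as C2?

7

C2 is sp2 (one π bond).
C1: sp3
C2: sp2 ✓
C3: sp2 ✓
C4: sp3
C5: sp2 ✓
C6: sp
C7: sp2 ✓
C8: sp3
C9: sp2 ✓
C10: sp
C11: sp2 ✓
C12: sp2 ✓
7 carbons are sp2.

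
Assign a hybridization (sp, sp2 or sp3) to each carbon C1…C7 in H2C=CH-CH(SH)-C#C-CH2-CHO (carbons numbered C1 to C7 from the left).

C1 sp2, C2 sp2, C3 sp3, C4 sp, C5 sp, C6 sp3, C7 sp2

C1 is sp2: 3 σ bonds, plus one π bond, 3 electron-density regions.
C2 has 3 σ bonds, plus one π bond: steric number 3 → sp2.
C3 (4 σ bonds) has steric number 4: sp3.
C4 has 2 σ bonds, plus two π bonds: steric number 2 → sp.
C5 — 2 σ bonds, plus two π bonds. Steric number 2, so sp.
C6 has 4 σ bonds: steric number 4 → sp3.
C7 (3 σ bonds, plus one π bond) has steric number 3: sp2.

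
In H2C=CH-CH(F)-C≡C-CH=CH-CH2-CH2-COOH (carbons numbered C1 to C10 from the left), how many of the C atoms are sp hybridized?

2

C1: sp2
C2: sp2
C3: sp3
C4: sp ✓
C5: sp ✓
C6: sp2
C7: sp2
C8: sp3
C9: sp3
C10: sp2
C4, C5 → 2 sp carbons.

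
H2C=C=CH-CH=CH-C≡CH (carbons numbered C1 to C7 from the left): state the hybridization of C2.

C2 is sp: 2 σ bonds, plus two π bonds, 2 electron-density regions.

sp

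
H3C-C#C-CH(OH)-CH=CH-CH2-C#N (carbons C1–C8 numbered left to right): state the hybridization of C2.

C2 carries 2 σ bonds, plus two π bonds, giving a steric number of 2, so it is sp.

sp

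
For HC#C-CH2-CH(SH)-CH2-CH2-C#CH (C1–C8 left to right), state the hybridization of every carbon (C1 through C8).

C1 sp, C2 sp, C3 sp3, C4 sp3, C5 sp3, C6 sp3, C7 sp, C8 sp

C1 (2 σ bonds, plus two π bonds) has steric number 2: sp.
C2 — 2 σ bonds, plus two π bonds. Steric number 2, so sp.
C3: 4 σ bonds; 4 regions of electron density → sp3.
C4 has 4 σ bonds: steric number 4 → sp3.
C5: 4 σ bonds; 4 regions of electron density → sp3.
C6 is sp3: 4 σ bonds, 4 electron-density regions.
C7: 2 σ bonds, plus two π bonds; 2 regions of electron density → sp.
C8 carries 2 σ bonds, plus two π bonds, giving a steric number of 2, so it is sp.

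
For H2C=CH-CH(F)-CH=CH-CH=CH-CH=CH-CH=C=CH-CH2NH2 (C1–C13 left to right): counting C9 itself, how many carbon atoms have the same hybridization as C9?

10

C9 is sp2 (one π bond).
C1: sp2 ✓
C2: sp2 ✓
C3: sp3
C4: sp2 ✓
C5: sp2 ✓
C6: sp2 ✓
C7: sp2 ✓
C8: sp2 ✓
C9: sp2 ✓
C10: sp2 ✓
C11: sp
C12: sp2 ✓
C13: sp3
10 carbons are sp2.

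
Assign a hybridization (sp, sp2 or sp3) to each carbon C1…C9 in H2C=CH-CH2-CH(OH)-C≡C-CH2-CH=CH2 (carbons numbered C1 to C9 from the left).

C1 is sp2: 3 σ bonds, plus one π bond, 3 electron-density regions.
C2 is sp2: 3 σ bonds, plus one π bond, 3 electron-density regions.
C3: 4 σ bonds — 4 electron domains, sp3.
C4: 4 σ bonds — 4 electron domains, sp3.
C5 (2 σ bonds, plus two π bonds) has steric number 2: sp.
C6: 2 σ bonds, plus two π bonds; 2 regions of electron density → sp.
C7 carries 4 σ bonds, giving a steric number of 4, so it is sp3.
C8 (3 σ bonds, plus one π bond) has steric number 3: sp2.
C9: 3 σ bonds, plus one π bond; 3 regions of electron density → sp2.

C1 sp2, C2 sp2, C3 sp3, C4 sp3, C5 sp, C6 sp, C7 sp3, C8 sp2, C9 sp2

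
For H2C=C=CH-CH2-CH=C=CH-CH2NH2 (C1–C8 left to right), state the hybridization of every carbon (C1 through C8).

C1 sp2, C2 sp, C3 sp2, C4 sp3, C5 sp2, C6 sp, C7 sp2, C8 sp3

C1 (3 σ bonds, plus one π bond) has steric number 3: sp2.
C2 — 2 σ bonds, plus two π bonds. Steric number 2, so sp.
C3 carries 3 σ bonds, plus one π bond, giving a steric number of 3, so it is sp2.
C4 carries 4 σ bonds, giving a steric number of 4, so it is sp3.
C5 has 3 σ bonds, plus one π bond: steric number 3 → sp2.
C6 is sp: 2 σ bonds, plus two π bonds, 2 electron-density regions.
C7 has 3 σ bonds, plus one π bond: steric number 3 → sp2.
C8 carries 4 σ bonds, giving a steric number of 4, so it is sp3.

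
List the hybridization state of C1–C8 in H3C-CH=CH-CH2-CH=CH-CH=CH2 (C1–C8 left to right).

C1: 4 σ bonds; 4 regions of electron density → sp3.
C2 — 3 σ bonds, plus one π bond. Steric number 3, so sp2.
C3 is sp2: 3 σ bonds, plus one π bond, 3 electron-density regions.
C4: 4 σ bonds — 4 electron domains, sp3.
C5 carries 3 σ bonds, plus one π bond, giving a steric number of 3, so it is sp2.
C6 is sp2: 3 σ bonds, plus one π bond, 3 electron-density regions.
C7 (3 σ bonds, plus one π bond) has steric number 3: sp2.
C8 has 3 σ bonds, plus one π bond: steric number 3 → sp2.

C1 sp3, C2 sp2, C3 sp2, C4 sp3, C5 sp2, C6 sp2, C7 sp2, C8 sp2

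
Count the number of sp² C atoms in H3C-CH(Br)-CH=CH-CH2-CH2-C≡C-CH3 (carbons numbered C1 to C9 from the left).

2

C1: sp3
C2: sp3
C3: sp2 ✓
C4: sp2 ✓
C5: sp3
C6: sp3
C7: sp
C8: sp
C9: sp3
C3, C4 → 2 sp2 carbons.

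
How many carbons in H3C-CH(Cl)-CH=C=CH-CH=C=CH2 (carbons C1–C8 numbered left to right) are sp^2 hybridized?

C1: sp3
C2: sp3
C3: sp2 ✓
C4: sp
C5: sp2 ✓
C6: sp2 ✓
C7: sp
C8: sp2 ✓
C3, C5, C6, C8 → 4 sp2 carbons.

4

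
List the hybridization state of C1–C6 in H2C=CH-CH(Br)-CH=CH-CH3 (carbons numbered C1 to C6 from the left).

C1 sp2, C2 sp2, C3 sp3, C4 sp2, C5 sp2, C6 sp3

C1 — 3 σ bonds, plus one π bond. Steric number 3, so sp2.
C2 carries 3 σ bonds, plus one π bond, giving a steric number of 3, so it is sp2.
C3: 4 σ bonds; 4 regions of electron density → sp3.
C4 has 3 σ bonds, plus one π bond: steric number 3 → sp2.
C5 (3 σ bonds, plus one π bond) has steric number 3: sp2.
C6: 4 σ bonds; 4 regions of electron density → sp3.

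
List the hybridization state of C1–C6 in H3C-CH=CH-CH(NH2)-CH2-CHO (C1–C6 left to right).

C1: 4 σ bonds — 4 electron domains, sp3.
C2 carries 3 σ bonds, plus one π bond, giving a steric number of 3, so it is sp2.
C3 is sp2: 3 σ bonds, plus one π bond, 3 electron-density regions.
C4 carries 4 σ bonds, giving a steric number of 4, so it is sp3.
C5 — 4 σ bonds. Steric number 4, so sp3.
C6 is sp2: 3 σ bonds, plus one π bond, 3 electron-density regions.

C1 sp3, C2 sp2, C3 sp2, C4 sp3, C5 sp3, C6 sp2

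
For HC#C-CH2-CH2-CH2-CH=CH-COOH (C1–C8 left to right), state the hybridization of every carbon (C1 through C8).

C1 carries 2 σ bonds, plus two π bonds, giving a steric number of 2, so it is sp.
C2 — 2 σ bonds, plus two π bonds. Steric number 2, so sp.
C3 carries 4 σ bonds, giving a steric number of 4, so it is sp3.
C4: 4 σ bonds — 4 electron domains, sp3.
C5 carries 4 σ bonds, giving a steric number of 4, so it is sp3.
C6: 3 σ bonds, plus one π bond; 3 regions of electron density → sp2.
C7: 3 σ bonds, plus one π bond; 3 regions of electron density → sp2.
C8 — 3 σ bonds, plus one π bond. Steric number 3, so sp2.

C1 sp, C2 sp, C3 sp3, C4 sp3, C5 sp3, C6 sp2, C7 sp2, C8 sp2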